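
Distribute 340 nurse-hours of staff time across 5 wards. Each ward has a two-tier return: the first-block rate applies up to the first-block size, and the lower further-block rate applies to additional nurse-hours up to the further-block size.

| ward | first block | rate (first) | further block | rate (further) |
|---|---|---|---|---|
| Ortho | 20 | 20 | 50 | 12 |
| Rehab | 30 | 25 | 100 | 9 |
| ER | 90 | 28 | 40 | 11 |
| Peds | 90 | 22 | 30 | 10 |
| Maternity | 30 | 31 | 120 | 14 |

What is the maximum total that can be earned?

Order all 10 blocks by rate: Maternity/T1 31 > ER/T1 28 > Rehab/T1 25 > Peds/T1 22 > Ortho/T1 20 > Maternity/T2 14 > Ortho/T2 12 > ER/T2 11 > Peds/T2 10 > Rehab/T2 9.
Maternity/T1 (31): +30 ; 310 left.
Fill ER T1 block (90 at 28) ; 220 left.
Rehab/T1 (25): +30 ; 190 left.
Peds T1 at 22: fill all 90 ; 100 left.
Ortho/T1 (20): +20 ; 80 left.
80 remain; put them into Maternity T2 at 14.
Total = 31×30 + 28×90 + 25×30 + 22×90 + 20×20 + 14×80 = 7700.

7700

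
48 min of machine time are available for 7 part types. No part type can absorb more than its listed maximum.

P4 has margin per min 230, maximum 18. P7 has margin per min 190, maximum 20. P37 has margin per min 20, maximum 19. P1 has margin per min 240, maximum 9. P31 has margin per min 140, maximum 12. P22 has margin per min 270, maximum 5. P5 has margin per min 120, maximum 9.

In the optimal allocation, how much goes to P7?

Highest margin per min first: P22 270 > P1 240 > P4 230 > P7 190 > P31 140 > P5 120 > P37 20.
P22 takes 5 to reach its cap of 5 — 43 left.
Give P1 9 to hit its cap of 9 — 34 left.
P4: +18 to 18 (cap) — 16 left.
Only 16 left; P7 takes them to reach 16.

16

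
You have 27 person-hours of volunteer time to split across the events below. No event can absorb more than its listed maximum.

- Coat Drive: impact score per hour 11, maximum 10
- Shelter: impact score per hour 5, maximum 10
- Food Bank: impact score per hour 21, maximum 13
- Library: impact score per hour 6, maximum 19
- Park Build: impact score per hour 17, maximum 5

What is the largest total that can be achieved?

Order the events by impact score per hour: Food Bank 21 > Park Build 17 > Coat Drive 11 > Library 6 > Shelter 5.
Food Bank takes 13 to reach its cap of 13 ; 14 left.
Park Build: +5 to 5 (cap) ; 9 left.
Coat Drive: +9 (room for 10) → 9. Pool exhausted.
Total = 11×9 + 21×13 + 17×5 = 457.

457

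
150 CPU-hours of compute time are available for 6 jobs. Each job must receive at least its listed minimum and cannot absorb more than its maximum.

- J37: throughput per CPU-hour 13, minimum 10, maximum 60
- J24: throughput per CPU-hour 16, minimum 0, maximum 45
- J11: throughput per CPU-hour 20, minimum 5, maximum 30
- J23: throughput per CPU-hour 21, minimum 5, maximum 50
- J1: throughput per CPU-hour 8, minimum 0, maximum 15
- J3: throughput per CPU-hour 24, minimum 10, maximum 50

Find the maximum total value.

Meeting every minimum uses 10+0+5+5+0+10 = 30 CPU-hours, leaving 120.
Rank by throughput per CPU-hour: J3 24 > J23 21 > J11 20 > J24 16 > J37 13 > J1 8.
J3 takes 40 more to reach its cap of 50 — 80 left.
Give J23 45 more to hit its cap of 50 — 35 left.
Give J11 25 more to hit its cap of 30 — 10 left.
Only 10 left; J24 takes them to reach 10.
Total = 13×10 + 16×10 + 20×30 + 21×50 + 24×50 = 3140.

3140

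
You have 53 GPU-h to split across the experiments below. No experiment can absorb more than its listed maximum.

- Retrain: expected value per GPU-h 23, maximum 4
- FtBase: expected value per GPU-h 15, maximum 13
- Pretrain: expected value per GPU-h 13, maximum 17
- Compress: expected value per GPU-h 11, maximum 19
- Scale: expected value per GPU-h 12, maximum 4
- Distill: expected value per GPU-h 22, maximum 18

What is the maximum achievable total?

Highest expected value per GPU-h first: Retrain 23 > Distill 22 > FtBase 15 > Pretrain 13 > Scale 12 > Compress 11.
Retrain takes 4 to reach its cap of 4 ; 49 left.
Distill takes 18 to reach its cap of 18 ; 31 left.
FtBase takes 13 to reach its cap of 13 ; 18 left.
Pretrain takes 17 to reach its cap of 17 ; 1 left.
Only 1 left; Scale takes them to reach 1.
Total = 23×4 + 15×13 + 13×17 + 12×1 + 22×18 = 916.

916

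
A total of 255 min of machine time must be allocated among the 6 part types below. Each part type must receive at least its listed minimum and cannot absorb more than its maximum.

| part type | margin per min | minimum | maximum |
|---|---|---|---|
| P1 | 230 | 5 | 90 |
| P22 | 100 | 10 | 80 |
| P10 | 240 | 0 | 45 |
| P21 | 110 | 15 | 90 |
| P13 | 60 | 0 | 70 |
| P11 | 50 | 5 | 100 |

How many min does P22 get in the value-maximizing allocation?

Meeting every minimum uses 5+10+0+15+0+5 = 35 min, leaving 220.
Rank by margin per min: P10 240 > P1 230 > P21 110 > P22 100 > P13 60 > P11 50.
P10: +45 to 45 (cap) — 175 left.
Give P1 85 more to hit its cap of 90 — 90 left.
P21: +75 to 90 (cap) — 15 left.
P22: +15 (room for 70) → 25. Pool exhausted.

25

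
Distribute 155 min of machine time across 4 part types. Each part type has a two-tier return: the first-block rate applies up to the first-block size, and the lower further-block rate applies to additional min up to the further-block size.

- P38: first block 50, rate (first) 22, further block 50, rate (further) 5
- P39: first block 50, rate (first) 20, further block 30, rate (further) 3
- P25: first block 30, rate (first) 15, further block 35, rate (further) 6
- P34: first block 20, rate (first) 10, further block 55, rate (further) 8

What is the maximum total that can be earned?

Rank every tier by rate: P38/tier1 22 > P39/tier1 20 > P25/tier1 15 > P34/tier1 10 > P34/tier2 8 > P25/tier2 6 > P38/tier2 5 > P39/tier2 3.
P38/tier1 (22): +50 — 105 left.
Fill P39 tier1 block (50 at 20) — 55 left.
P25 tier1 at 15: fill all 30 — 25 left.
P34/tier1 (10): +20 — 5 left.
P34 tier2 at 8: only 5 left, fill 5.
Total = 22×50 + 20×50 + 15×30 + 10×20 + 8×5 = 2790.

2790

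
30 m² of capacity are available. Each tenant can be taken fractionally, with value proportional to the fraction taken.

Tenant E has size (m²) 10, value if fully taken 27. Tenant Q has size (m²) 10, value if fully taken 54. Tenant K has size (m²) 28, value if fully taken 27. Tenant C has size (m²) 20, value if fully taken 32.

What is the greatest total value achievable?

Best value per unit of size first: Tenant Q 54/10≈5.4, Tenant E 27/10≈2.7, Tenant C 32/20≈1.6, Tenant K 27/28≈0.964.
All 10 m² of Tenant Q fit (value 54) ; 20 remain.
All 10 m² of Tenant E fit (value 27) ; 10 remain.
Only 10 m² remain; take 10/20 of Tenant C for value 32×10/20 = 16.
Total value = 97.

97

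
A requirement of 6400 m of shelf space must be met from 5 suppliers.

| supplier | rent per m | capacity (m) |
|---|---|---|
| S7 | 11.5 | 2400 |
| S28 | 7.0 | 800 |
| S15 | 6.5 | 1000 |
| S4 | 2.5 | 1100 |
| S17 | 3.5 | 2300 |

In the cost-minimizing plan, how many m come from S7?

1200

Use suppliers in increasing cost order.
Take 1100 from S4 at 2.5 ; need 5300 more.
S17 (3.5): use full 2300 ; 3000 m to go.
Take 1000 from S15 at 6.5 ; need 2000 more.
S28 at 7.0: take all 800 m ; 1200 still needed.
Take 1200 from S7 at 11.5 to finish.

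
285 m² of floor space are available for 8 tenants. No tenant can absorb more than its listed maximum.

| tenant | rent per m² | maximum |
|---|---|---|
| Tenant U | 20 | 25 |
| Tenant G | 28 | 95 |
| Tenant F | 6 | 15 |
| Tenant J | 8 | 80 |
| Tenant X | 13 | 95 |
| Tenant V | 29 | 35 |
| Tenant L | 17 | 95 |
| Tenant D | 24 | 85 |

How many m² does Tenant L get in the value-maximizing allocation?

45

Highest rent per m² first: Tenant V 29 > Tenant G 28 > Tenant D 24 > Tenant U 20 > Tenant L 17 > Tenant X 13 > Tenant J 8 > Tenant F 6.
Give Tenant V 35 to hit its cap of 35 → 250 left.
Tenant G: +95 to 95 (cap) → 155 left.
Give Tenant D 85 to hit its cap of 85 → 70 left.
Tenant U: +25 to 25 (cap) → 45 left.
Tenant L has room for 95 but only 45 remain, so it gets 45.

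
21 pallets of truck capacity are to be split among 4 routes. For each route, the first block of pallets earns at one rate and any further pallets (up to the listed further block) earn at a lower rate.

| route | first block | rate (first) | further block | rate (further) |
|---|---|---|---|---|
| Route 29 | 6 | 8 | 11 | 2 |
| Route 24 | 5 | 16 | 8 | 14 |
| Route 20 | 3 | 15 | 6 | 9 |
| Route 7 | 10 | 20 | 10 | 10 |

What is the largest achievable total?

Rank every tier by rate: Route 7/first 20 > Route 24/first 16 > Route 20/first 15 > Route 24/second 14 > Route 7/second 10 > Route 20/second 9 > Route 29/first 8 > Route 29/second 2.
Fill Route 7 first block (10 at 20) → 11 left.
Route 24/first (16): +5 → 6 left.
Route 20 first at 15: fill all 3 → 3 left.
3 remain; put them into Route 24 second at 14.
Total = 20×10 + 16×5 + 15×3 + 14×3 = 367.

367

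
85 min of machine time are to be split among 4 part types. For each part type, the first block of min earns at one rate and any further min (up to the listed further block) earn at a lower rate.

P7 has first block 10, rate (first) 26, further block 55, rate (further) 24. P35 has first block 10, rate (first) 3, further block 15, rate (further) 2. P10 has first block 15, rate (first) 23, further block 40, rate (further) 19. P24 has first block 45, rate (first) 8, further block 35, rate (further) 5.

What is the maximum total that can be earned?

Treat each block as its own option and order by rate: P7/T1 26 > P7/T2 24 > P10/T1 23 > P10/T2 19 > P24/T1 8 > P24/T2 5 > P35/T1 3 > P35/T2 2.
P7 T1 at 26: fill all 10 → 75 left.
Fill P7 T2 block (55 at 24) → 20 left.
Fill P10 T1 block (15 at 23) → 5 left.
P10 T2 at 19: only 5 left, fill 5.
Total = 26×10 + 24×55 + 23×15 + 19×5 = 2020.

2020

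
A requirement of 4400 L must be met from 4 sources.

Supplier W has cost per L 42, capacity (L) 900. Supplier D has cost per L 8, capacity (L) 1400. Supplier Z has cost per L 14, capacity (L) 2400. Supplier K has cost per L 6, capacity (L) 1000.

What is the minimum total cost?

45200

Cheapest first:
Supplier K (6): use full 1000 ; 3400 L to go.
Take 1400 from Supplier D at 8 ; need 2000 more.
Take 2000 from Supplier Z at 14 to finish.
Supplier W: unused.
Cost = 1000×6 + 1400×8 + 2000×14 = 45200.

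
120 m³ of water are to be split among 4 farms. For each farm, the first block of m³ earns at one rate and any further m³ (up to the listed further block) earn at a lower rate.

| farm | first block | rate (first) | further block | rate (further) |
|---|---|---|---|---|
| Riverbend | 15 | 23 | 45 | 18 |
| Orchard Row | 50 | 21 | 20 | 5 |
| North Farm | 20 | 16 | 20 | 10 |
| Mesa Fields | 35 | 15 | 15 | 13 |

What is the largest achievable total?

Order all 8 blocks by rate: Riverbend/first 23 > Orchard Row/first 21 > Riverbend/second 18 > North Farm/first 16 > Mesa Fields/first 15 > Mesa Fields/second 13 > North Farm/second 10 > Orchard Row/second 5.
Fill Riverbend first block (15 at 23) → 105 left.
Orchard Row first at 21: fill all 50 → 55 left.
Fill Riverbend second block (45 at 18) → 10 left.
10 remain; put them into North Farm first at 16.
Total = 23×15 + 21×50 + 18×45 + 16×10 = 2365.

2365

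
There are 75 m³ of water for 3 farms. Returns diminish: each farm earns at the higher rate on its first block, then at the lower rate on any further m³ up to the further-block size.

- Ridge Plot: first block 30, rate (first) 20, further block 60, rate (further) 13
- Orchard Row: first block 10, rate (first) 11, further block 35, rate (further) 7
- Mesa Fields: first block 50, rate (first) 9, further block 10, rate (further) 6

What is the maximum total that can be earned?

Order all 6 blocks by rate: Ridge Plot/T1 20 > Ridge Plot/T2 13 > Orchard Row/T1 11 > Mesa Fields/T1 9 > Orchard Row/T2 7 > Mesa Fields/T2 6.
Fill Ridge Plot T1 block (30 at 20) ; 45 left.
45 remain; put them into Ridge Plot T2 at 13.
Total = 20×30 + 13×45 = 1185.

1185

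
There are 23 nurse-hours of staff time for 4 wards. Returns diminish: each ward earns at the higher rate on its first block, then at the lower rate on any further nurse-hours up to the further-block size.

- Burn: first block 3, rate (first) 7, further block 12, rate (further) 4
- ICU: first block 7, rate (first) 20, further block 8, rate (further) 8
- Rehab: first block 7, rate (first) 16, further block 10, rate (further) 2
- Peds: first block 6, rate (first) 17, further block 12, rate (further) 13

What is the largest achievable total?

Rank every tier by rate: ICU/T1 20 > Peds/T1 17 > Rehab/T1 16 > Peds/T2 13 > ICU/T2 8 > Burn/T1 7 > Burn/T2 4 > Rehab/T2 2.
Fill ICU T1 block (7 at 20) ; 16 left.
Fill Peds T1 block (6 at 17) ; 10 left.
Fill Rehab T1 block (7 at 16) ; 3 left.
Peds T2 at 13: only 3 left, fill 3.
Total = 20×7 + 17×6 + 16×7 + 13×3 = 393.

393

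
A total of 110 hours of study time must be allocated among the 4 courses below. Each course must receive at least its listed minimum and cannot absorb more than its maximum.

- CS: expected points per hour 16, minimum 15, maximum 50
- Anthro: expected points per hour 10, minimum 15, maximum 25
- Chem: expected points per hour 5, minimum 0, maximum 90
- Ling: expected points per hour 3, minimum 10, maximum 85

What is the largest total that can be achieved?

1205

Meeting every minimum uses 15+15+0+10 = 40 hours, leaving 70.
Order the courses by expected points per hour: CS 16 > Anthro 10 > Chem 5 > Ling 3.
CS takes 35 more to reach its cap of 50 ; 35 left.
Anthro: +10 to 25 (cap) ; 25 left.
Only 25 left; Chem takes them to reach 25.
Total = 16×50 + 10×25 + 5×25 + 3×10 = 1205.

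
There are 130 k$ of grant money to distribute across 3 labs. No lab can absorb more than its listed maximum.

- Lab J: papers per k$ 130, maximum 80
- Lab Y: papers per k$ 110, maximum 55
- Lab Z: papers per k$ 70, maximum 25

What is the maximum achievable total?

Highest papers per k$ first: Lab J 130 > Lab Y 110 > Lab Z 70.
Give Lab J 80 to hit its cap of 80 — 50 left.
Only 50 left; Lab Y takes them to reach 50.
Total = 130×80 + 110×50 = 15900.

15900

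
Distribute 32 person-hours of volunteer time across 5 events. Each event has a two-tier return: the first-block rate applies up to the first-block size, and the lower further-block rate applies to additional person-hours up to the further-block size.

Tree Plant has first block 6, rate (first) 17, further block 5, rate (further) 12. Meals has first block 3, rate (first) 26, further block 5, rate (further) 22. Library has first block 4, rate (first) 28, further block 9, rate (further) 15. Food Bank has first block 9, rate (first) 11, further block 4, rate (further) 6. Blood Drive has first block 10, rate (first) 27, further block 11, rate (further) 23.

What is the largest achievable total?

Rank every tier by rate: Library/first 28 > Blood Drive/first 27 > Meals/first 26 > Blood Drive/second 23 > Meals/second 22 > Tree Plant/first 17 > Library/second 15 > Tree Plant/second 12 > Food Bank/first 11 > Food Bank/second 6.
Fill Library first block (4 at 28) ; 28 left.
Blood Drive first at 27: fill all 10 ; 18 left.
Meals first at 26: fill all 3 ; 15 left.
Blood Drive second at 23: fill all 11 ; 4 left.
Meals second at 22: only 4 left, fill 4.
Total = 28×4 + 27×10 + 26×3 + 23×11 + 22×4 = 801.

801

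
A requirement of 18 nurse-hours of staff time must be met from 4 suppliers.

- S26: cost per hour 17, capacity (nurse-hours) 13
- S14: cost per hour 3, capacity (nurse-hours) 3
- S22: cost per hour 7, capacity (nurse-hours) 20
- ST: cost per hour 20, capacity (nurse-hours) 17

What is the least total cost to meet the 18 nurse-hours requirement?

Use suppliers in increasing cost order.
Take 3 from S14 at 3 — need 15 more.
Take 15 from S22 at 7 to finish.
S26, ST: unused.
Cost = 3×3 + 15×7 = 114.

114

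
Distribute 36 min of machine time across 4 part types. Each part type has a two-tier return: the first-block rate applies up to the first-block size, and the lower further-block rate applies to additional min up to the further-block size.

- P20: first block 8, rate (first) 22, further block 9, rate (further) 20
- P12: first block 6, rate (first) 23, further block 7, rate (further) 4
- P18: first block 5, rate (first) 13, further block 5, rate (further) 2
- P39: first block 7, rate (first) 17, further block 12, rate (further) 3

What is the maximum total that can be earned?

682

Order all 8 blocks by rate: P12/tier1 23 > P20/tier1 22 > P20/tier2 20 > P39/tier1 17 > P18/tier1 13 > P12/tier2 4 > P39/tier2 3 > P18/tier2 2.
P12/tier1 (23): +6 → 30 left.
Fill P20 tier1 block (8 at 22) → 22 left.
P20 tier2 at 20: fill all 9 → 13 left.
Fill P39 tier1 block (7 at 17) → 6 left.
Fill P18 tier1 block (5 at 13) → 1 left.
P12/tier2: +1 of 7 at 4; pool empty.
Total = 23×6 + 22×8 + 20×9 + 17×7 + 13×5 + 4×1 = 682.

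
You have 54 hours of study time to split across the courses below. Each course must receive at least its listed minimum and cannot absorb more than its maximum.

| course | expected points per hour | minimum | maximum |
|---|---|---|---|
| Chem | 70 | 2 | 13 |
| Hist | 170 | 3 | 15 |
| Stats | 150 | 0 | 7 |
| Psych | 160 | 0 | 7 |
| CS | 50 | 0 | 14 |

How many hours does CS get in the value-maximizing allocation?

12

Meeting every minimum uses 2+3+0+0+0 = 5 hours, leaving 49.
Rank by expected points per hour: Hist 170 > Psych 160 > Stats 150 > Chem 70 > CS 50.
Hist takes 12 more to reach its cap of 15 ; 37 left.
Give Psych 7 more to hit its cap of 7 ; 30 left.
Stats: +7 to 7 (cap) ; 23 left.
Give Chem 11 more to hit its cap of 13 ; 12 left.
CS has room for 14 more but only 12 remain, so it gets 12.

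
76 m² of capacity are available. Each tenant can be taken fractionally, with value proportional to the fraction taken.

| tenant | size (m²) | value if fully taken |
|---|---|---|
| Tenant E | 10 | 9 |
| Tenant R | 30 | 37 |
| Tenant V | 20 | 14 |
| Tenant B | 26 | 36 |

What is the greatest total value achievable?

89

Rank by value-to-size ratio: Tenant B 36/26≈1.38, Tenant R 37/30≈1.23, Tenant E 9/10≈0.9, Tenant V 14/20≈0.7.
All 26 m² of Tenant B fit (value 36) → 50 remain.
Take all of Tenant R (30 m², value 37) → 20 m² left.
All 10 m² of Tenant E fit (value 9) → 10 remain.
10 m² left: a 10/20 share of Tenant V gives 14×10/20 = 7.
Total value = 89.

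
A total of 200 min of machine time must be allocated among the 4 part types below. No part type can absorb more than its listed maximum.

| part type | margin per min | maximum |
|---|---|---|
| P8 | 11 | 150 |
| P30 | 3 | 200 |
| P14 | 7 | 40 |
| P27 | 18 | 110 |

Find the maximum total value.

Order the part types by margin per min: P27 18 > P8 11 > P14 7 > P30 3.
P27 takes 110 to reach its cap of 110 — 90 left.
Only 90 left; P8 takes them to reach 90.
Total = 11×90 + 18×110 = 2970.

2970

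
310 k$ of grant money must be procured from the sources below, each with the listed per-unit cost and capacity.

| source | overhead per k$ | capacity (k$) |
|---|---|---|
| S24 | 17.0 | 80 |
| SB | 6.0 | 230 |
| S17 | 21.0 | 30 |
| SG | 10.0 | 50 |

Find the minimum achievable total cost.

2390

Cheapest first:
SB (6.0): use full 230 → 80 k$ to go.
SG (10.0): use full 50 → 30 k$ to go.
Take 30 from S24 at 17.0 to finish.
S17: unused.
Cost = 230×6.0 + 50×10.0 + 30×17.0 = 2390.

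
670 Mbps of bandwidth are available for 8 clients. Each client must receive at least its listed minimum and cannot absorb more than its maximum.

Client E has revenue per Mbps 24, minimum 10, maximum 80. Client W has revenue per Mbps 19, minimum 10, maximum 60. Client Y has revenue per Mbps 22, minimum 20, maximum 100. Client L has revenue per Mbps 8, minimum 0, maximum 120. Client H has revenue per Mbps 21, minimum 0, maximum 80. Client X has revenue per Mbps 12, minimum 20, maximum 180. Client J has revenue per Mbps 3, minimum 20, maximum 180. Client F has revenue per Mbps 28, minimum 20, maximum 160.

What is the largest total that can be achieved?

13520

Meeting every minimum uses 10+10+20+0+0+20+20+20 = 100 Mbps, leaving 570.
Rank by revenue per Mbps: Client F 28 > Client E 24 > Client Y 22 > Client H 21 > Client W 19 > Client X 12 > Client L 8 > Client J 3.
Give Client F 140 more to hit its cap of 160 — 430 left.
Give Client E 70 more to hit its cap of 80 — 360 left.
Client Y: +80 to 100 (cap) — 280 left.
Client H: +80 to 80 (cap) — 200 left.
Client W takes 50 more to reach its cap of 60 — 150 left.
Only 150 left; Client X takes them to reach 170.
Total = 24×80 + 19×60 + 22×100 + 21×80 + 12×170 + 3×20 + 28×160 = 13520.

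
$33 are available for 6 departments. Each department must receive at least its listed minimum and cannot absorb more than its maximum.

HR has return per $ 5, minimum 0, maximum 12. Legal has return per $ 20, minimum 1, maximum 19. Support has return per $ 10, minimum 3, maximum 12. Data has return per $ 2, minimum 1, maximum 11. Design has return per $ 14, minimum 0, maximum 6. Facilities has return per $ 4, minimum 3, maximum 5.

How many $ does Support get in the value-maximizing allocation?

4

Meeting every minimum uses 0+1+3+1+0+3 = 8 $, leaving 25.
Highest return per $ first: Legal 20 > Design 14 > Support 10 > HR 5 > Facilities 4 > Data 2.
Legal: +18 to 19 (cap) — 7 left.
Design takes 6 more to reach its cap of 6 — 1 left.
Only 1 left; Support takes them to reach 4.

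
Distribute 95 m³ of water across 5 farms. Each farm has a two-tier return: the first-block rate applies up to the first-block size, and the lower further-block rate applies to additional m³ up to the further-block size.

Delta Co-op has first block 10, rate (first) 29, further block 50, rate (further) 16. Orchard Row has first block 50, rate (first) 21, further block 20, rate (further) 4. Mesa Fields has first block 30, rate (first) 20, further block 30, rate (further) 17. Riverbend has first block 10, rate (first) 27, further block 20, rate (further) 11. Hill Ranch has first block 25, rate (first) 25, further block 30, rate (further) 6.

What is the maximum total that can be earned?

2235

Order all 10 blocks by rate: Delta Co-op/T1 29 > Riverbend/T1 27 > Hill Ranch/T1 25 > Orchard Row/T1 21 > Mesa Fields/T1 20 > Mesa Fields/T2 17 > Delta Co-op/T2 16 > Riverbend/T2 11 > Hill Ranch/T2 6 > Orchard Row/T2 4.
Fill Delta Co-op T1 block (10 at 29) → 85 left.
Fill Riverbend T1 block (10 at 27) → 75 left.
Hill Ranch/T1 (25): +25 → 50 left.
Orchard Row T1 at 21: fill all 50 → 0 left.
Total = 29×10 + 27×10 + 25×25 + 21×50 = 2235.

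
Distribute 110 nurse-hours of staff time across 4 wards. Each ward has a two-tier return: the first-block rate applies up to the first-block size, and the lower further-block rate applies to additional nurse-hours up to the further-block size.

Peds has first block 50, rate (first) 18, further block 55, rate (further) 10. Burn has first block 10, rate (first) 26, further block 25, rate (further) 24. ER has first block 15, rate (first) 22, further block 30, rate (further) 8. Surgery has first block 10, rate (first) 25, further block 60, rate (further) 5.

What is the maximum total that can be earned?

2340

Order all 8 blocks by rate: Burn/first 26 > Surgery/first 25 > Burn/second 24 > ER/first 22 > Peds/first 18 > Peds/second 10 > ER/second 8 > Surgery/second 5.
Burn/first (26): +10 ; 100 left.
Surgery/first (25): +10 ; 90 left.
Burn second at 24: fill all 25 ; 65 left.
ER first at 22: fill all 15 ; 50 left.
Peds/first (18): +50 ; 0 left.
Total = 26×10 + 25×10 + 24×25 + 22×15 + 18×50 = 2340.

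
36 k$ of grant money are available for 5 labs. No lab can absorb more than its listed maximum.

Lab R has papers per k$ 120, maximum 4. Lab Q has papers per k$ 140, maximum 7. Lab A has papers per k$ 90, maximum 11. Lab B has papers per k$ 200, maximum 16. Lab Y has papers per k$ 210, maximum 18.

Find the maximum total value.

Highest papers per k$ first: Lab Y 210 > Lab B 200 > Lab Q 140 > Lab R 120 > Lab A 90.
Give Lab Y 18 to hit its cap of 18 → 18 left.
Lab B takes 16 to reach its cap of 16 → 2 left.
Lab Q: +2 (room for 7) → 2. Pool exhausted.
Total = 140×2 + 200×16 + 210×18 = 7260.

7260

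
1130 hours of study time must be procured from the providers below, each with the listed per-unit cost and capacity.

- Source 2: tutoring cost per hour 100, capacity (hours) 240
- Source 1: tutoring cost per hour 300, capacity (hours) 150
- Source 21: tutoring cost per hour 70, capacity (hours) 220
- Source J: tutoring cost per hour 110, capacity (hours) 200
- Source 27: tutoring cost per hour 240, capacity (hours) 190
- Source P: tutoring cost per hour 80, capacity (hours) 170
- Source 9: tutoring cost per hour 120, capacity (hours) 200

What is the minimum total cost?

123000

Use providers in increasing cost order.
Source 21 at 70: take all 220 hours → 910 still needed.
Source P (80): use full 170 → 740 hours to go.
Source 2 (100): use full 240 → 500 hours to go.
Take 200 from Source J at 110 → need 300 more.
Take 200 from Source 9 at 120 → need 100 more.
Source 27 (240): take the remaining 100 → done.
Source 1: unused.
Cost = 220×70 + 170×80 + 240×100 + 200×110 + 200×120 + 100×240 = 123000.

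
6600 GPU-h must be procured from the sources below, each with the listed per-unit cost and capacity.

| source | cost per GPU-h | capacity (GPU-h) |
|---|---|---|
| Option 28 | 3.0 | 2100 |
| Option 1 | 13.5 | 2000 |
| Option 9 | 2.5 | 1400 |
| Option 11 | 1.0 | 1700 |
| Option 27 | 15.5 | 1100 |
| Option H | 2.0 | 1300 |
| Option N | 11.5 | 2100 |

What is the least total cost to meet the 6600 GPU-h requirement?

Cheapest first:
Take 1700 from Option 11 at 1.0 → need 4900 more.
Take 1300 from Option H at 2.0 → need 3600 more.
Option 9 at 2.5: take all 1400 GPU-h → 2200 still needed.
Option 28 (3.0): use full 2100 → 100 GPU-h to go.
Take 100 from Option N at 11.5 to finish.
Option 1, Option 27: unused.
Cost = 1700×1.0 + 1300×2.0 + 1400×2.5 + 2100×3.0 + 100×11.5 = 15250.

15250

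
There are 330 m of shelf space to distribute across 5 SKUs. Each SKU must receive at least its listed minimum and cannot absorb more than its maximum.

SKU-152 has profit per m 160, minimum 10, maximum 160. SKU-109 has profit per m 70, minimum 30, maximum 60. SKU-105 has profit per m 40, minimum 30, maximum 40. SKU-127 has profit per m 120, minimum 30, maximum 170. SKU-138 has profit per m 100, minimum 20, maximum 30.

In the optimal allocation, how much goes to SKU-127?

90

Meeting every minimum uses 10+30+30+30+20 = 120 m, leaving 210.
Rank by profit per m: SKU-152 160 > SKU-127 120 > SKU-138 100 > SKU-109 70 > SKU-105 40.
SKU-152 takes 150 more to reach its cap of 160 — 60 left.
Only 60 left; SKU-127 takes them to reach 90.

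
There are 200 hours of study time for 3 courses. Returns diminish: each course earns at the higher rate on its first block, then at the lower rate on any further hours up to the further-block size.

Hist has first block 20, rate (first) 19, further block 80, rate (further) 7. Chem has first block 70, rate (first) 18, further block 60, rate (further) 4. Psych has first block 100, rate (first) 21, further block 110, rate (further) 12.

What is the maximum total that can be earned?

3860

Treat each block as its own option and order by rate: Psych/tier1 21 > Hist/tier1 19 > Chem/tier1 18 > Psych/tier2 12 > Hist/tier2 7 > Chem/tier2 4.
Psych tier1 at 21: fill all 100 → 100 left.
Fill Hist tier1 block (20 at 19) → 80 left.
Chem/tier1 (18): +70 → 10 left.
10 remain; put them into Psych tier2 at 12.
Total = 21×100 + 19×20 + 18×70 + 12×10 = 3860.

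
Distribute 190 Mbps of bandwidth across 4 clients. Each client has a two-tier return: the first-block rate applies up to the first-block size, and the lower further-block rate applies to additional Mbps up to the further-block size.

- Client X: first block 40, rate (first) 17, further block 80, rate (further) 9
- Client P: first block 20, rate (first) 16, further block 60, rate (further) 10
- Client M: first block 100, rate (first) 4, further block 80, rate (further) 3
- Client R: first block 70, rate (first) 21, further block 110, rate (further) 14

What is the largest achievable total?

Order all 8 blocks by rate: Client R/first 21 > Client X/first 17 > Client P/first 16 > Client R/second 14 > Client P/second 10 > Client X/second 9 > Client M/first 4 > Client M/second 3.
Client R first at 21: fill all 70 — 120 left.
Client X first at 17: fill all 40 — 80 left.
Client P/first (16): +20 — 60 left.
60 remain; put them into Client R second at 14.
Total = 21×70 + 17×40 + 16×20 + 14×60 = 3310.

3310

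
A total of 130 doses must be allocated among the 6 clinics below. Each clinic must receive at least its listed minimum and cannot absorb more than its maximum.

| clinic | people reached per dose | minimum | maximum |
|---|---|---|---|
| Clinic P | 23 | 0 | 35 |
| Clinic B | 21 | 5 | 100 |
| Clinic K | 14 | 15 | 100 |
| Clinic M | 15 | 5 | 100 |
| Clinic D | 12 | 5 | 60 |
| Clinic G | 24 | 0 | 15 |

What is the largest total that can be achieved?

2665

Meeting every minimum uses 0+5+15+5+5+0 = 30 doses, leaving 100.
Rank by people reached per dose: Clinic G 24 > Clinic P 23 > Clinic B 21 > Clinic M 15 > Clinic K 14 > Clinic D 12.
Give Clinic G 15 more to hit its cap of 15 — 85 left.
Clinic P: +35 to 35 (cap) — 50 left.
Clinic B has room for 95 more but only 50 remain, so it gets 55.
Total = 23×35 + 21×55 + 14×15 + 15×5 + 12×5 + 24×15 = 2665.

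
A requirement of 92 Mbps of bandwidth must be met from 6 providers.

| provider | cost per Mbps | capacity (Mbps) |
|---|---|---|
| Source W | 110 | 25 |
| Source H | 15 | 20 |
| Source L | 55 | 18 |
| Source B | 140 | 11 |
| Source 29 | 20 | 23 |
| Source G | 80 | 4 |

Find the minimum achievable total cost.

5100

Fill from the cheapest provider first.
Source H at 15: take all 20 Mbps ; 72 still needed.
Take 23 from Source 29 at 20 ; need 49 more.
Take 18 from Source L at 55 ; need 31 more.
Source G at 80: take all 4 Mbps ; 27 still needed.
Source W (110): use full 25 ; 2 Mbps to go.
Source B at 140: take 2 of its 11 ; requirement met.
Cost = 20×15 + 23×20 + 18×55 + 4×80 + 25×110 + 2×140 = 5100.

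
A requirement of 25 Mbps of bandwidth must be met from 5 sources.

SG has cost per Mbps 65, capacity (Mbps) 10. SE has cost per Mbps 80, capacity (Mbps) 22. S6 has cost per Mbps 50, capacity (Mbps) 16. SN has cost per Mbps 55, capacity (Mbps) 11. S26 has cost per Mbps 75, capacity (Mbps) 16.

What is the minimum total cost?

1295

Fill from the cheapest source first.
Take 16 from S6 at 50 — need 9 more.
Take 9 from SN at 55 to finish.
SG, S26, SE: unused.
Cost = 16×50 + 9×55 = 1295.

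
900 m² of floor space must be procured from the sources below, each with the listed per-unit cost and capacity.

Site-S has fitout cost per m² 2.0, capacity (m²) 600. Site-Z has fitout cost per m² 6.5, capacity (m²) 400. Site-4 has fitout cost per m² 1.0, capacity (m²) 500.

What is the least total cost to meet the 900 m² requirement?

1300

Cheapest first:
Site-4 at 1.0: take all 500 m² ; 400 still needed.
Take 400 from Site-S at 2.0 to finish.
Site-Z: unused.
Cost = 500×1.0 + 400×2.0 = 1300.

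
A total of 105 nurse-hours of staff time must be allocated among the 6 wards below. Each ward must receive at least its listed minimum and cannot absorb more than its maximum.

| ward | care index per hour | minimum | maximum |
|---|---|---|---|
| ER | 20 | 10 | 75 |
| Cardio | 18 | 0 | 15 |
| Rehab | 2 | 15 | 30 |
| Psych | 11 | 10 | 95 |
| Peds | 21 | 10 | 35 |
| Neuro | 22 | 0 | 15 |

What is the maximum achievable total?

1805

Meeting every minimum uses 10+0+15+10+10+0 = 45 nurse-hours, leaving 60.
Rank by care index per hour: Neuro 22 > Peds 21 > ER 20 > Cardio 18 > Psych 11 > Rehab 2.
Neuro takes 15 more to reach its cap of 15 — 45 left.
Peds: +25 to 35 (cap) — 20 left.
Only 20 left; ER takes them to reach 30.
Total = 20×30 + 2×15 + 11×10 + 21×35 + 22×15 = 1805.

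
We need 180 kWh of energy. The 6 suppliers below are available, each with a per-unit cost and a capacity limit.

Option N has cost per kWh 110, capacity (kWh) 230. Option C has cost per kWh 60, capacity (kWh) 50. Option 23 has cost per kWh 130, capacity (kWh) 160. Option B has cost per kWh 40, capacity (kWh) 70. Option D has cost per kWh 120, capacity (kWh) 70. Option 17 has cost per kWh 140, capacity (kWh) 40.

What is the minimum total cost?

12400

Fill from the cheapest supplier first.
Option B (40): use full 70 → 110 kWh to go.
Option C at 60: take all 50 kWh → 60 still needed.
Take 60 from Option N at 110 to finish.
Option D, Option 23, Option 17: unused.
Cost = 70×40 + 50×60 + 60×110 = 12400.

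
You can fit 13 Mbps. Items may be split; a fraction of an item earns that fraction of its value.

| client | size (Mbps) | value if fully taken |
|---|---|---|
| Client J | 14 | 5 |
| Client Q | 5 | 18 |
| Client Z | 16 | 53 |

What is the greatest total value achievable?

44.5

Rank by value-to-size ratio: Client Q 18/5≈3.6, Client Z 53/16≈3.31, Client J 5/14≈0.357.
Client Q: take in full, 5 Mbps for value 18 ; 8 left.
Only 8 Mbps remain; take 8/16 of Client Z for value 53×8/16 = 26.5.
Total value = 44.5.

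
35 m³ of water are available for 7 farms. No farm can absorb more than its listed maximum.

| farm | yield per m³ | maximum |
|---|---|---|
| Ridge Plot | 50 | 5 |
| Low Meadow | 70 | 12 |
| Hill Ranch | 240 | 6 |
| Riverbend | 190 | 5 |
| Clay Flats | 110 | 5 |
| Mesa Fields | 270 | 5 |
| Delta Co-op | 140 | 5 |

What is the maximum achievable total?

Highest yield per m³ first: Mesa Fields 270 > Hill Ranch 240 > Riverbend 190 > Delta Co-op 140 > Clay Flats 110 > Low Meadow 70 > Ridge Plot 50.
Mesa Fields takes 5 to reach its cap of 5 — 30 left.
Give Hill Ranch 6 to hit its cap of 6 — 24 left.
Riverbend: +5 to 5 (cap) — 19 left.
Give Delta Co-op 5 to hit its cap of 5 — 14 left.
Clay Flats takes 5 to reach its cap of 5 — 9 left.
Only 9 left; Low Meadow takes them to reach 9.
Total = 70×9 + 240×6 + 190×5 + 110×5 + 270×5 + 140×5 = 5620.

5620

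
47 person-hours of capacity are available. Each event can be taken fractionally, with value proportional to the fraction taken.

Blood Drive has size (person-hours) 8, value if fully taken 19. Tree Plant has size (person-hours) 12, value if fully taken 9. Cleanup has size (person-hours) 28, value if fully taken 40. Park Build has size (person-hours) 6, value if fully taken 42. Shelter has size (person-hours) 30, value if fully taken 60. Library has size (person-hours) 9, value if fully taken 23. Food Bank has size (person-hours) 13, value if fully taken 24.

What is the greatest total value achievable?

132

Best value per unit of size first: Park Build 42/6≈7, Library 23/9≈2.56, Blood Drive 19/8≈2.38, Shelter 60/30≈2, Food Bank 24/13≈1.85, Cleanup 40/28≈1.43, Tree Plant 9/12≈0.75.
Park Build: take in full, 6 person-hours for value 42 — 41 left.
All 9 person-hours of Library fit (value 23) — 32 remain.
Blood Drive: take in full, 8 person-hours for value 19 — 24 left.
Fill the last 24 person-hours with part of Shelter: 24/30 of it earns 48.
Total value = 132.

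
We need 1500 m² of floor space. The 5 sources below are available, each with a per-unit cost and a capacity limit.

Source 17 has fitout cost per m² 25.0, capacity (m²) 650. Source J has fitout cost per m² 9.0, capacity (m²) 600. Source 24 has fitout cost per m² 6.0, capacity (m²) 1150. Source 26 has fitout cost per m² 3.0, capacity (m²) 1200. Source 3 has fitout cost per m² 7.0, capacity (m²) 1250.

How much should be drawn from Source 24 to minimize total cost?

300

Cheapest first:
Source 26 (3.0): use full 1200 — 300 m² to go.
Take 300 from Source 24 at 6.0 to finish.
Source 3, Source J, Source 17: unused.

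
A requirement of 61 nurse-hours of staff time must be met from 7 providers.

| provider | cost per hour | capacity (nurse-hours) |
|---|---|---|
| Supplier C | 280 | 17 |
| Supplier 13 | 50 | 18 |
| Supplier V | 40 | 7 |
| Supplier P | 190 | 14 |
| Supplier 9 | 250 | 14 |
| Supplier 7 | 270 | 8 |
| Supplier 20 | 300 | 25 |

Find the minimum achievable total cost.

Use providers in increasing cost order.
Supplier V (40): use full 7 → 54 nurse-hours to go.
Supplier 13 (50): use full 18 → 36 nurse-hours to go.
Take 14 from Supplier P at 190 → need 22 more.
Supplier 9 (250): use full 14 → 8 nurse-hours to go.
Supplier 7 (270): use full 8 → 0 nurse-hours to go.
Supplier C, Supplier 20: unused.
Cost = 7×40 + 18×50 + 14×190 + 14×250 + 8×270 = 9500.

9500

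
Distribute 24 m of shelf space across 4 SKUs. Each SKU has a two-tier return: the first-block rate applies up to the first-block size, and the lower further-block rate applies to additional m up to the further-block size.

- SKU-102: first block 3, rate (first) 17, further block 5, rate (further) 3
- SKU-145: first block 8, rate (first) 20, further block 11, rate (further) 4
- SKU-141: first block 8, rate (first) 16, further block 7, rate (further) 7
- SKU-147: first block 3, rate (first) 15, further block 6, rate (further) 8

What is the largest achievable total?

400

Rank every tier by rate: SKU-145/T1 20 > SKU-102/T1 17 > SKU-141/T1 16 > SKU-147/T1 15 > SKU-147/T2 8 > SKU-141/T2 7 > SKU-145/T2 4 > SKU-102/T2 3.
SKU-145/T1 (20): +8 → 16 left.
SKU-102/T1 (17): +3 → 13 left.
SKU-141 T1 at 16: fill all 8 → 5 left.
SKU-147 T1 at 15: fill all 3 → 2 left.
SKU-147/T2: +2 of 6 at 8; pool empty.
Total = 20×8 + 17×3 + 16×8 + 15×3 + 8×2 = 400.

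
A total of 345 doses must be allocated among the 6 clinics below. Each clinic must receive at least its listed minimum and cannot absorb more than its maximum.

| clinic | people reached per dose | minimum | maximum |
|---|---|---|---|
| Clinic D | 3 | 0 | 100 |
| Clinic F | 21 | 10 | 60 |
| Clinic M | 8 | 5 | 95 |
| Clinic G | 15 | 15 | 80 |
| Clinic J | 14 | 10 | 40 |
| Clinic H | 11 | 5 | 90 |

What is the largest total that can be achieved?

4610

Meeting every minimum uses 0+10+5+15+10+5 = 45 doses, leaving 300.
Order the clinics by people reached per dose: Clinic F 21 > Clinic G 15 > Clinic J 14 > Clinic H 11 > Clinic M 8 > Clinic D 3.
Give Clinic F 50 more to hit its cap of 60 — 250 left.
Give Clinic G 65 more to hit its cap of 80 — 185 left.
Clinic J takes 30 more to reach its cap of 40 — 155 left.
Give Clinic H 85 more to hit its cap of 90 — 70 left.
Only 70 left; Clinic M takes them to reach 75.
Total = 21×60 + 8×75 + 15×80 + 14×40 + 11×90 = 4610.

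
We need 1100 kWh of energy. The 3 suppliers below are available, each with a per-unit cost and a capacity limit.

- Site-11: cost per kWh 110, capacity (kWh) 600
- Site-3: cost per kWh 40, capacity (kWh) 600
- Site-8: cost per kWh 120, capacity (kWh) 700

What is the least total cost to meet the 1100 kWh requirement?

Cheapest first:
Site-3 at 40: take all 600 kWh ; 500 still needed.
Take 500 from Site-11 at 110 to finish.
Site-8: unused.
Cost = 600×40 + 500×110 = 79000.

79000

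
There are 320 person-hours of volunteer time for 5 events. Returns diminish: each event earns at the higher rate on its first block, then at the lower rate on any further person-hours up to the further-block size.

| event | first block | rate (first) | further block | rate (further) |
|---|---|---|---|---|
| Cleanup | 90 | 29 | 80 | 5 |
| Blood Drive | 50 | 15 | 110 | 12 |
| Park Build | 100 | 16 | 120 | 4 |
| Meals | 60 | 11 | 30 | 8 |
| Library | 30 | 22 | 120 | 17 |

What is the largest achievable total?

Order all 10 blocks by rate: Cleanup/tier1 29 > Library/tier1 22 > Library/tier2 17 > Park Build/tier1 16 > Blood Drive/tier1 15 > Blood Drive/tier2 12 > Meals/tier1 11 > Meals/tier2 8 > Cleanup/tier2 5 > Park Build/tier2 4.
Cleanup tier1 at 29: fill all 90 → 230 left.
Library tier1 at 22: fill all 30 → 200 left.
Fill Library tier2 block (120 at 17) → 80 left.
Park Build/tier1: +80 of 100 at 16; pool empty.
Total = 29×90 + 22×30 + 17×120 + 16×80 = 6590.

6590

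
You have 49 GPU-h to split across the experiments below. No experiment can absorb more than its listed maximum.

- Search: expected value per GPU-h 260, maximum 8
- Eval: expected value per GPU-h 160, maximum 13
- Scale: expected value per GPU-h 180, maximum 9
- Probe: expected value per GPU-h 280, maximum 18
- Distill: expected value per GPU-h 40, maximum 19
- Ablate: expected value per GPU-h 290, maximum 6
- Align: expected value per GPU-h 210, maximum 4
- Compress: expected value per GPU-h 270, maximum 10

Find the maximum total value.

Order the experiments by expected value per GPU-h: Ablate 290 > Probe 280 > Compress 270 > Search 260 > Align 210 > Scale 180 > Eval 160 > Distill 40.
Ablate: +6 to 6 (cap) → 43 left.
Probe takes 18 to reach its cap of 18 → 25 left.
Compress: +10 to 10 (cap) → 15 left.
Search takes 8 to reach its cap of 8 → 7 left.
Align: +4 to 4 (cap) → 3 left.
Only 3 left; Scale takes them to reach 3.
Total = 260×8 + 180×3 + 280×18 + 290×6 + 210×4 + 270×10 = 12940.

12940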